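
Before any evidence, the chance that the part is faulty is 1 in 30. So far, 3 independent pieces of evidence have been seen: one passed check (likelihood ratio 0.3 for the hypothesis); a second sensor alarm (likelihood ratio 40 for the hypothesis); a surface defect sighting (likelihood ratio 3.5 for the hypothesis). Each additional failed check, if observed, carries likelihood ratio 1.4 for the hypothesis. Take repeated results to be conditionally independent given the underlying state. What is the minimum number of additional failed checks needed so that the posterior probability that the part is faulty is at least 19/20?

Prior odds = (1/30)/(29/30) = 1/29.
Combined Bayes factor of the evidence already in hand = 0.3 × 40 × 3.5 = 42.
Odds after that evidence = (1/29) × 42 = 42/29.
Target odds = 0.95/0.05 = 19.
Need 1.4ⁿ ≥ 19 ÷ (42/29) = 551/42.
1.4⁷ = 823543/78125 falls short of 551/42 but 1.4⁸ = 5764801/390625 reaches it, so n = 8.

8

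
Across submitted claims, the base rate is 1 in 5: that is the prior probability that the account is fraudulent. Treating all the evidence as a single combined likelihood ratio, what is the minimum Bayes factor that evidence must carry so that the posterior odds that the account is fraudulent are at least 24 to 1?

Prior odds = 0.2/0.8 = 0.25.
Target odds = 24.
Required Bayes factor = 24 ÷ 0.25 = 96.

96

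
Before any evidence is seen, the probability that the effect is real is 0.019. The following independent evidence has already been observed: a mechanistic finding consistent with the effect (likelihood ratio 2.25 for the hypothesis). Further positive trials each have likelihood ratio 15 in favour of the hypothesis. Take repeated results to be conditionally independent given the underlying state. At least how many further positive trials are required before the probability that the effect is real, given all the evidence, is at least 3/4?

Prior odds = 0.019/0.981 = 19/981.
Bayes factor of the evidence already in hand = 2.25.
Odds after that evidence = (19/981) × 2.25 = 19/436.
Target odds = 0.75/0.25 = 3.
Need 15ⁿ ≥ 3 ÷ (19/436) = 1308/19.
15¹ = 15 falls short of 1308/19 but 15² = 225 reaches it, so n = 2.

2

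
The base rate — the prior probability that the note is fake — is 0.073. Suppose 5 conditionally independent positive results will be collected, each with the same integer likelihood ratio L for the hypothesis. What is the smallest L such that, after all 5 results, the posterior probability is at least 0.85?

Prior odds = 0.073/0.927 = 73/927.
Target odds = 0.85/0.15 = 17/3.
Need L⁵ ≥ 17/3 ÷ (73/927) = 5253/73.
2⁵ = 32 < 5253/73 ≤ 243 = 3⁵, so L = 3.

3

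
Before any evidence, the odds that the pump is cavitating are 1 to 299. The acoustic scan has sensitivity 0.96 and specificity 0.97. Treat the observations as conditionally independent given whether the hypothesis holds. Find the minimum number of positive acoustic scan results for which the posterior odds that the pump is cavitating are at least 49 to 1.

Prior odds = 1/299.
False-positive rate = 1 − 0.97 = 0.03; likelihood ratio of a positive = 0.96/0.03 = 32.
Target odds = 49.
Need (1/299) × 32ⁿ ≥ 49, i.e. 32ⁿ ≥ 14651.
32² = 1024 falls short of 14651 but 32³ = 32768 reaches it, so n = 3.

3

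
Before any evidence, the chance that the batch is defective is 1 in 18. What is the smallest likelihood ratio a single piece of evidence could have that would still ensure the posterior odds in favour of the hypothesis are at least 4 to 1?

Prior odds = (1/18)/(17/18) = 1/17.
Target odds = 4.
Required Bayes factor = 4 ÷ (1/17) = 68.

68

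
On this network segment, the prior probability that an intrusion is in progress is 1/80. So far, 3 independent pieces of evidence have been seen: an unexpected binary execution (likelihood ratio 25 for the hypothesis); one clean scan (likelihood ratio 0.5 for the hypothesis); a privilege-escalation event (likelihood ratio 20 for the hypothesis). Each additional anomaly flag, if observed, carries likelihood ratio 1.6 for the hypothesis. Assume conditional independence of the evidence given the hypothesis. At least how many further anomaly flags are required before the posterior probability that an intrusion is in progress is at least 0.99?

Prior odds = 0.0125/0.9875 = 1/79.
Combined Bayes factor of the evidence already in hand = 25 × 0.5 × 20 = 250.
Odds after that evidence = (1/79) × 250 = 250/79.
Target odds = 0.99/0.01 = 99.
Need 1.6ⁿ ≥ 99 ÷ (250/79) = 31.284.
1.6⁷ = 2097152/78125 falls short of 31.284 but 1.6⁸ = 16777216/390625 reaches it, so n = 8.

8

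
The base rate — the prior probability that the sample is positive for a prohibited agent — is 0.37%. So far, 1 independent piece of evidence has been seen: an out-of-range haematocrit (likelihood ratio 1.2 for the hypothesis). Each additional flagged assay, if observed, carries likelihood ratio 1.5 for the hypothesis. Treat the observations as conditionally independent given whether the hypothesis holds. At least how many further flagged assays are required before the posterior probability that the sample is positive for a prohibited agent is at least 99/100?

25

Prior odds = 0.0037/0.9963 = 37/9963.
Bayes factor of the evidence already in hand = 1.2.
Odds after that evidence = (37/9963) × 1.2 = 74/16605.
Target odds = 0.99/0.01 = 99.
Need 1.5ⁿ ≥ 99 ÷ (74/16605) = 1643895/74.
1.5²⁴ ≈16834.1 falls short of 1643895/74 but 1.5²⁵ ≈25251.2 reaches it, so n = 25.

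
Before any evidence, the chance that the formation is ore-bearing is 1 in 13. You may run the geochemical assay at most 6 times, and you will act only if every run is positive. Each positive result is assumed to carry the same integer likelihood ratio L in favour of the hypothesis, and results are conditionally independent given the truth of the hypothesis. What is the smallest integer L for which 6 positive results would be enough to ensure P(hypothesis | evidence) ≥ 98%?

Prior odds = (1/13)/(12/13) = 1/12.
Target odds = 0.98/0.02 = 49.
Need L⁶ ≥ 49 ÷ (1/12) = 588.
2⁶ = 64 < 588 ≤ 729 = 3⁶, so L = 3.

3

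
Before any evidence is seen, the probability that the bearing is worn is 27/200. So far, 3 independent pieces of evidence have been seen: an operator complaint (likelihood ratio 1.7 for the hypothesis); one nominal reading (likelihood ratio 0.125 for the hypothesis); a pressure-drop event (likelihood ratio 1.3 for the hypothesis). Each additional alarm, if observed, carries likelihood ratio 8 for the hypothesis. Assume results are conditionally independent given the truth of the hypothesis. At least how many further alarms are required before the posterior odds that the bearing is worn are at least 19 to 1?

Prior odds = 0.135/0.865 = 27/173.
Combined Bayes factor of the evidence already in hand = 1.7 × 0.125 × 1.3 = 0.27625.
Odds after that evidence = (27/173) × 0.27625 = 5967/138400.
Target odds = 19.
Need 8ⁿ ≥ 19 ÷ (5967/138400) = 2629600/5967.
8² = 64 falls short of 2629600/5967 but 8³ = 512 reaches it, so n = 3.

3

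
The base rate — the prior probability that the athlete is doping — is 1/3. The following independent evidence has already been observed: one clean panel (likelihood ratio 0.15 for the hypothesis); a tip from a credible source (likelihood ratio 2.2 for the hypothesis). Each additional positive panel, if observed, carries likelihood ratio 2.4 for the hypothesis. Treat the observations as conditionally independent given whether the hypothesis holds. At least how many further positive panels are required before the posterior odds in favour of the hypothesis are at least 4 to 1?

4

Prior odds = (1/3)/(2/3) = 0.5.
Combined Bayes factor of the evidence already in hand = 0.15 × 2.2 = 0.33.
Odds after that evidence = 0.5 × 0.33 = 0.165.
Target odds = 4.
Need 2.4ⁿ ≥ 4 ÷ 0.165 = 800/33.
2.4³ = 13.824 falls short of 800/33 but 2.4⁴ = 33.1776 reaches it, so n = 4.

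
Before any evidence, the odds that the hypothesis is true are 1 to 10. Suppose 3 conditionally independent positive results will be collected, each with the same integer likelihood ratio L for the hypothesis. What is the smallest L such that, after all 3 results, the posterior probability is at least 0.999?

22

Prior odds = 0.1.
Target odds = 0.999/0.001 = 999.
Need L³ ≥ 999 ÷ 0.1 = 9990.
21³ = 9261 < 9990 ≤ 10648 = 22³, so L = 22.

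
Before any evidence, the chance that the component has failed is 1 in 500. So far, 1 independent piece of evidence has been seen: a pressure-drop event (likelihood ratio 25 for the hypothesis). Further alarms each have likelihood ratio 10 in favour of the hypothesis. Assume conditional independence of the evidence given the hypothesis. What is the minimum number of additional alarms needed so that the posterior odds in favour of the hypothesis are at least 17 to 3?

Prior odds = 0.002/0.998 = 1/499.
Bayes factor of the evidence already in hand = 25.
Odds after that evidence = (1/499) × 25 = 25/499.
Target odds = 17/3.
Need 10ⁿ ≥ 17/3 ÷ (25/499) = 8483/75.
10² = 100 falls short of 8483/75 but 10³ = 1000 reaches it, so n = 3.

3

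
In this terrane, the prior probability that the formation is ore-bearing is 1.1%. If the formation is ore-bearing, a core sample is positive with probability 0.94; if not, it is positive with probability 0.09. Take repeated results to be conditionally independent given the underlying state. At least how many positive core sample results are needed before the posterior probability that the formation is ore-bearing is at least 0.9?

3

Prior odds: 0.011 ÷ 0.989 = 11/989.
Likelihood ratio of a positive = 0.94/0.09 = 94/9.
Target odds: 0.9 ÷ 0.1 = 9.
Need (11/989) × (94/9)ⁿ ≥ 9, i.e. (94/9)ⁿ ≥ 8901/11.
(94/9)² = 8836/81 falls short of 8901/11 but (94/9)³ = 830584/729 reaches it, so n = 3.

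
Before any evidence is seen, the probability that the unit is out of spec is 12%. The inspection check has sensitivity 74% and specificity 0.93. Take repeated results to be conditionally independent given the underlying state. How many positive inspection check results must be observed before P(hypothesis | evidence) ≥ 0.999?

4

Prior odds = 0.12/0.88 = 3/22.
False-positive rate = 1 − 0.93 = 0.07; likelihood ratio of a positive = 0.74/0.07 = 74/7.
Target odds: 0.999 ÷ 0.001 = 999.
Need (3/22) × (74/7)ⁿ ≥ 999, i.e. (74/7)ⁿ ≥ 7326.
(74/7)³ = 405224/343 falls short of 7326 but (74/7)⁴ = 29986576/2401 reaches it, so n = 4.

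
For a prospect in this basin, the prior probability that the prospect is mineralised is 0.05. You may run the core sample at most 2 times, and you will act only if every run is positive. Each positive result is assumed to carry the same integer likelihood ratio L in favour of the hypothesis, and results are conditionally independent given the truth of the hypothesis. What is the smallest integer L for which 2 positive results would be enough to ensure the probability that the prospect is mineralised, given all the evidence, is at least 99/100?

44

Prior odds = 0.05/0.95 = 1/19.
Target odds = 0.99/0.01 = 99.
Need L² ≥ 99 ÷ (1/19) = 1881.
43² = 1849 < 1881 ≤ 1936 = 44², so L = 44.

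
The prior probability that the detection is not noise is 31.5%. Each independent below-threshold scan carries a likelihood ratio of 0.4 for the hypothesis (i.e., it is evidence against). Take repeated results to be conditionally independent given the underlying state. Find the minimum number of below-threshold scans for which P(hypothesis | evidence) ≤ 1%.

Prior odds: 0.315 ÷ 0.685 = 63/137.
Likelihood ratio per below-threshold scan = 0.4.
Target posterior odds = 0.01/0.99 = 1/99.
Need (63/137) × 0.4ⁿ ≤ 1/99, i.e. 0.4ⁿ ≤ 137/6237.
0.4⁴ = 0.0256 is still above 137/6237 but 0.4⁵ = 0.01024 is at or below it, so n = 5.

5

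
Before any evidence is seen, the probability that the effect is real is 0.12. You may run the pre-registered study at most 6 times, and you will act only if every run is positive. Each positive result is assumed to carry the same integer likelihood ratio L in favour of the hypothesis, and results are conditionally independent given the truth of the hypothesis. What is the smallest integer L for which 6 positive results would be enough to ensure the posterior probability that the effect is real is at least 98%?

Prior odds = 0.12/0.88 = 3/22.
Target odds = 0.98/0.02 = 49.
Need L⁶ ≥ 49 ÷ (3/22) = 1078/3.
2⁶ = 64 < 1078/3 ≤ 729 = 3⁶, so L = 3.

3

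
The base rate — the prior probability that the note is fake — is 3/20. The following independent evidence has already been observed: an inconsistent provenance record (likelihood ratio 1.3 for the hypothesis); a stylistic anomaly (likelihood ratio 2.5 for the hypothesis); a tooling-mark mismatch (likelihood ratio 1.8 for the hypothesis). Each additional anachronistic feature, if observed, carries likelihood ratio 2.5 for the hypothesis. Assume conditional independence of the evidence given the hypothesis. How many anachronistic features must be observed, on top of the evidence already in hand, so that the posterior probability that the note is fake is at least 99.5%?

6

Prior odds = 0.15/0.85 = 3/17.
Combined Bayes factor of the evidence already in hand = 1.3 × 2.5 × 1.8 = 5.85.
Odds after that evidence = (3/17) × 5.85 = 351/340.
Target odds = 0.995/0.005 = 199.
Need 2.5ⁿ ≥ 199 ÷ (351/340) = 67660/351.
2.5⁵ = 97.65625 falls short of 67660/351 but 2.5⁶ = 244.140625 reaches it, so n = 6.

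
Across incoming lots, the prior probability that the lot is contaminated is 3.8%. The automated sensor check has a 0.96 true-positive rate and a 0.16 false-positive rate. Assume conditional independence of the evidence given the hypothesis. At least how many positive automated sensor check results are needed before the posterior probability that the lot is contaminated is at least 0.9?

Prior odds = 0.038/0.962 = 19/481.
Likelihood ratio of a positive result = 0.96/0.16 = 6.
Target posterior odds = 0.9/0.1 = 9.
Need (19/481) × 6ⁿ ≥ 9, i.e. 6ⁿ ≥ 4329/19.
6³ = 216 falls short of 4329/19 but 6⁴ = 1296 reaches it, so n = 4.

4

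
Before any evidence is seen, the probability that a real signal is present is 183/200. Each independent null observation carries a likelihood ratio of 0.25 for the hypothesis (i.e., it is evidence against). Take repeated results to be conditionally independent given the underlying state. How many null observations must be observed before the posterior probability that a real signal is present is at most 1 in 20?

Prior odds: 0.915 ÷ 0.085 = 183/17.
Likelihood ratio per null observation = 0.25.
Target posterior odds = 0.05/0.95 = 1/19.
Need (183/17) × 0.25ⁿ ≤ 1/19, i.e. 0.25ⁿ ≤ 17/3477.
0.25³ = 0.015625 is still above 17/3477 but 0.25⁴ = 0.00390625 is at or below it, so n = 4.

4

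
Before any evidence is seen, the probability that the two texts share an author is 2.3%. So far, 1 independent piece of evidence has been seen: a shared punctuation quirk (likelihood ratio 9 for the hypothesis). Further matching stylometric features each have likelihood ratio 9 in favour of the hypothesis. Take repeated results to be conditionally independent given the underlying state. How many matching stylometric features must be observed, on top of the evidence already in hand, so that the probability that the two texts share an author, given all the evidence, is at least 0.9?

2

Prior odds = 0.023/0.977 = 23/977.
Bayes factor of the evidence already in hand = 9.
Odds after that evidence = (23/977) × 9 = 207/977.
Target odds = 0.9/0.1 = 9.
Need 9ⁿ ≥ 9 ÷ (207/977) = 977/23.
9¹ = 9 falls short of 977/23 but 9² = 81 reaches it, so n = 2.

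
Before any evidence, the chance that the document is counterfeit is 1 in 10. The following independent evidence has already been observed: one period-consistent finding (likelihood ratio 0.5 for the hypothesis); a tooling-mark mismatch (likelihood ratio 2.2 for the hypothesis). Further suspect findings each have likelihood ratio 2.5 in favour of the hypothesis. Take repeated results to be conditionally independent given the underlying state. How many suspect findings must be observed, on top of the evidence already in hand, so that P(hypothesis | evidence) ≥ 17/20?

5

Prior odds = 0.1/0.9 = 1/9.
Combined Bayes factor of the evidence already in hand = 0.5 × 2.2 = 1.1.
Odds after that evidence = (1/9) × 1.1 = 11/90.
Target odds = 0.85/0.15 = 17/3.
Need 2.5ⁿ ≥ 17/3 ÷ (11/90) = 510/11.
2.5⁴ = 39.0625 falls short of 510/11 but 2.5⁵ = 97.65625 reaches it, so n = 5.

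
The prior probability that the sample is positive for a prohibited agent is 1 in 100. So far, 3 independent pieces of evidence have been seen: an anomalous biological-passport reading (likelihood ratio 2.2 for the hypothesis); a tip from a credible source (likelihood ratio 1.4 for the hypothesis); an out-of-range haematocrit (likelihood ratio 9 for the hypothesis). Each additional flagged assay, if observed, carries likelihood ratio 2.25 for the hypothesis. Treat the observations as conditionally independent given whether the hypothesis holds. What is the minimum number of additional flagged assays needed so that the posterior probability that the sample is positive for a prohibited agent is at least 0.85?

Prior odds = 0.01/0.99 = 1/99.
Combined Bayes factor of the evidence already in hand = 2.2 × 1.4 × 9 = 27.72.
Odds after that evidence = (1/99) × 27.72 = 0.28.
Target odds = 0.85/0.15 = 17/3.
Need 2.25ⁿ ≥ 17/3 ÷ 0.28 = 425/21.
2.25³ = 11.390625 falls short of 425/21 but 2.25⁴ = 25.62890625 reaches it, so n = 4.

4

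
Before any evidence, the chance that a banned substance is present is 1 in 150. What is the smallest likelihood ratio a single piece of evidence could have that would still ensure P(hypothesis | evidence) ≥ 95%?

Prior odds = (1/150)/(149/150) = 1/149.
Target odds = 0.95/0.05 = 19.
Required Bayes factor = 19 ÷ (1/149) = 2831.

2831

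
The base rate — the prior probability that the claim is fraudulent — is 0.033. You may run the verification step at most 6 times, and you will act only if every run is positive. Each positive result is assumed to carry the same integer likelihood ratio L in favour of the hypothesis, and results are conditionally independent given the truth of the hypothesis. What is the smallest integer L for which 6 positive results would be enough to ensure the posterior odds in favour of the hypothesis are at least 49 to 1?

4

Prior odds = 0.033/0.967 = 33/967.
Target odds = 49.
Need L⁶ ≥ 49 ÷ (33/967) = 47383/33.
3⁶ = 729 < 47383/33 ≤ 4096 = 4⁶, so L = 4.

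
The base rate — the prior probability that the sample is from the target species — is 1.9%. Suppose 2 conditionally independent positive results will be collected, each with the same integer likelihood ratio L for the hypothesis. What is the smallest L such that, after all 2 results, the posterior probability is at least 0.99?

72

Prior odds = 0.019/0.981 = 19/981.
Target odds = 0.99/0.01 = 99.
Need L² ≥ 99 ÷ (19/981) = 97119/19.
71² = 5041 < 97119/19 ≤ 5184 = 72², so L = 72.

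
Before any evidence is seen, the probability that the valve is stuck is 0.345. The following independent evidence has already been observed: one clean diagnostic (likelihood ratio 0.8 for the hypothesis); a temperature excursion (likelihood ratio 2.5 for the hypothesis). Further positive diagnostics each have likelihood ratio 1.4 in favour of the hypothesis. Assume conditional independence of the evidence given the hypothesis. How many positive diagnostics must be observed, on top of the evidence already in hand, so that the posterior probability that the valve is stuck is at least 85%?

6

Prior odds = 0.345/0.655 = 69/131.
Combined Bayes factor of the evidence already in hand = 0.8 × 2.5 = 2.
Odds after that evidence = (69/131) × 2 = 138/131.
Target odds = 0.85/0.15 = 17/3.
Need 1.4ⁿ ≥ 17/3 ÷ (138/131) = 2227/414.
1.4⁵ = 5.37824 falls short of 2227/414 but 1.4⁶ = 117649/15625 reaches it, so n = 6.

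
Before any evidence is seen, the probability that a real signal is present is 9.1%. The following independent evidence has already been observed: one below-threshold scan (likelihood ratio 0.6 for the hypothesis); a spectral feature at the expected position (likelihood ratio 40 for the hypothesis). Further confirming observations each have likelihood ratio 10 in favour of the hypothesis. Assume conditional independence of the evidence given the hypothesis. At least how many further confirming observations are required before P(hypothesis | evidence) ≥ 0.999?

Prior odds = 0.091/0.909 = 91/909.
Combined Bayes factor of the evidence already in hand = 0.6 × 40 = 24.
Odds after that evidence = (91/909) × 24 = 728/303.
Target odds = 0.999/0.001 = 999.
Need 10ⁿ ≥ 999 ÷ (728/303) = 302697/728.
10² = 100 falls short of 302697/728 but 10³ = 1000 reaches it, so n = 3.

3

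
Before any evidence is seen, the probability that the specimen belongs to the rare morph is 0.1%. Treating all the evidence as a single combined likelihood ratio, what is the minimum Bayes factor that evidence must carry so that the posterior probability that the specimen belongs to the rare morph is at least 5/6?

Prior odds = 0.001/0.999 = 1/999.
Target odds = (5/6)/(1/6) = 5.
Required Bayes factor = 5 ÷ (1/999) = 4995.

4995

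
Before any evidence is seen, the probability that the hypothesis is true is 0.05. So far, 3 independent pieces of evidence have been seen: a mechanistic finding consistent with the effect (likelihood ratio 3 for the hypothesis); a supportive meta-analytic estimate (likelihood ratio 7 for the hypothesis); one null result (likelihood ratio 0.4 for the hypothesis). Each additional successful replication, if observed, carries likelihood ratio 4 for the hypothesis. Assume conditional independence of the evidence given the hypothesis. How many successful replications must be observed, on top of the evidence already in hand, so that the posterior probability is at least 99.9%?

Prior odds = 0.05/0.95 = 1/19.
Combined Bayes factor of the evidence already in hand = 3 × 7 × 0.4 = 8.4.
Odds after that evidence = (1/19) × 8.4 = 42/95.
Target odds = 0.999/0.001 = 999.
Need 4ⁿ ≥ 999 ÷ (42/95) = 31635/14.
4⁵ = 1024 falls short of 31635/14 but 4⁶ = 4096 reaches it, so n = 6.

6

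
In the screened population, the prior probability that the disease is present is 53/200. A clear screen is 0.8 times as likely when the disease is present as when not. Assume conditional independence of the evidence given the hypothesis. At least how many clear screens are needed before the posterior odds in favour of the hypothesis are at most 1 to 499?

Prior odds: 0.265 ÷ 0.735 = 53/147.
Likelihood ratio per clear screen = 0.8.
Target odds = 1/499.
Need (53/147) × 0.8ⁿ ≤ 1/499, i.e. 0.8ⁿ ≤ 147/26447.
0.8²³ ≈0.00590296 is still above 147/26447 but 0.8²⁴ ≈0.00472237 is at or below it, so n = 24.

24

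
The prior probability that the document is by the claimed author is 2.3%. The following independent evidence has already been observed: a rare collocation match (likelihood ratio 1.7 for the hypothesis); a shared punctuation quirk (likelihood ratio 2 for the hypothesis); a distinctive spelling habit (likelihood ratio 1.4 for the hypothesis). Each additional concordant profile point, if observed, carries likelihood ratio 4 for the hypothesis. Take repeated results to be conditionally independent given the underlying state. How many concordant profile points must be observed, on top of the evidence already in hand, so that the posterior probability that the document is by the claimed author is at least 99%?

Prior odds = 0.023/0.977 = 23/977.
Combined Bayes factor of the evidence already in hand = 1.7 × 2 × 1.4 = 4.76.
Odds after that evidence = (23/977) × 4.76 = 2737/24425.
Target odds = 0.99/0.01 = 99.
Need 4ⁿ ≥ 99 ÷ (2737/24425) = 2418075/2737.
4⁴ = 256 falls short of 2418075/2737 but 4⁵ = 1024 reaches it, so n = 5.

5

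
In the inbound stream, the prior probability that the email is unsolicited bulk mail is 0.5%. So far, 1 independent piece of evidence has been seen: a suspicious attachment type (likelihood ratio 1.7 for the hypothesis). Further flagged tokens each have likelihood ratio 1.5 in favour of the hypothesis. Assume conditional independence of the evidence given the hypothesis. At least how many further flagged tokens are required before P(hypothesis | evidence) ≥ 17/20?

Prior odds = 0.005/0.995 = 1/199.
Bayes factor of the evidence already in hand = 1.7.
Odds after that evidence = (1/199) × 1.7 = 17/1990.
Target odds = 0.85/0.15 = 17/3.
Need 1.5ⁿ ≥ 17/3 ÷ (17/1990) = 1990/3.
1.5¹⁶ = 43046721/65536 falls short of 1990/3 but 1.5¹⁷ = 129140163/131072 reaches it, so n = 17.

17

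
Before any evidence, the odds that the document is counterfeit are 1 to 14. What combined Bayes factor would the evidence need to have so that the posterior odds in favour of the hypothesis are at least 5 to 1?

Prior odds = 1/14.
Target odds = 5.
Required Bayes factor = 5 ÷ (1/14) = 70.

70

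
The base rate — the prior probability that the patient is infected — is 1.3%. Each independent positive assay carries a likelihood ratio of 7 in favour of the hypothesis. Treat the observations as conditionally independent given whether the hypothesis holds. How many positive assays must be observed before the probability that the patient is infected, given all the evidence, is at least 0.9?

Prior odds: 0.013 ÷ 0.987 = 13/987.
Likelihood ratio per positive assay = 7.
Target posterior odds = 0.9/0.1 = 9.
Require 7ⁿ ≥ 9 ÷ (13/987) = 8883/13.
7³ = 343 falls short of 8883/13 but 7⁴ = 2401 reaches it, so n = 4.

4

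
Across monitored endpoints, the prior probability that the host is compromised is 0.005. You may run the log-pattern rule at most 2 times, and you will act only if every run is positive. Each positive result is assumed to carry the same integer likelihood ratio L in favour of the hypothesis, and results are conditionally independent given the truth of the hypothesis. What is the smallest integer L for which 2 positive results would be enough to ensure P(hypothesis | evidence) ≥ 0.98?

Prior odds = 0.005/0.995 = 1/199.
Target odds = 0.98/0.02 = 49.
Need L² ≥ 49 ÷ (1/199) = 9751.
98² = 9604 < 9751 ≤ 9801 = 99², so L = 99.

99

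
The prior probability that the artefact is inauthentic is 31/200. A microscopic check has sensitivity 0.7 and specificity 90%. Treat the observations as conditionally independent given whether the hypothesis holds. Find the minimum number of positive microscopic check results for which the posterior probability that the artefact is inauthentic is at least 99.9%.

5

Prior odds = 0.155/0.845 = 31/169.
False-positive rate = 1 − 0.9 = 0.1; likelihood ratio of a positive = 0.7/0.1 = 7.
Target posterior odds = 0.999/0.001 = 999.
Need (31/169) × 7ⁿ ≥ 999, i.e. 7ⁿ ≥ 168831/31.
7⁴ = 2401 falls short of 168831/31 but 7⁵ = 16807 reaches it, so n = 5.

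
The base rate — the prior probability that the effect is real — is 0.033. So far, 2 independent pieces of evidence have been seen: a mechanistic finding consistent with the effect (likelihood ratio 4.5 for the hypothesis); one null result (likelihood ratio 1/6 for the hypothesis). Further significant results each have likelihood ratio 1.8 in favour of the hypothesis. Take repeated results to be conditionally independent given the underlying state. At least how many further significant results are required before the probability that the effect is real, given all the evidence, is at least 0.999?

18

Prior odds = 0.033/0.967 = 33/967.
Combined Bayes factor of the evidence already in hand = 4.5 × (1/6) = 0.75.
Odds after that evidence = (33/967) × 0.75 = 99/3868.
Target odds = 0.999/0.001 = 999.
Need 1.8ⁿ ≥ 999 ÷ (99/3868) = 429348/11.
1.8¹⁷ ≈21859.1 falls short of 429348/11 but 1.8¹⁸ ≈39346.4 reaches it, so n = 18.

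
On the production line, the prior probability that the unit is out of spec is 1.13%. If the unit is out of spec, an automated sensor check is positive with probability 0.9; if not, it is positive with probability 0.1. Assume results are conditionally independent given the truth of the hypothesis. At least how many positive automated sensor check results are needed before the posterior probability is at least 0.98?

Prior odds = 0.0113/0.9887 = 113/9887.
Likelihood ratio of a positive = 0.9/0.1 = 9.
Target posterior odds = 0.98/0.02 = 49.
Require 9ⁿ ≥ 49 ÷ (113/9887) = 484463/113.
9³ = 729 falls short of 484463/113 but 9⁴ = 6561 reaches it, so n = 4.

4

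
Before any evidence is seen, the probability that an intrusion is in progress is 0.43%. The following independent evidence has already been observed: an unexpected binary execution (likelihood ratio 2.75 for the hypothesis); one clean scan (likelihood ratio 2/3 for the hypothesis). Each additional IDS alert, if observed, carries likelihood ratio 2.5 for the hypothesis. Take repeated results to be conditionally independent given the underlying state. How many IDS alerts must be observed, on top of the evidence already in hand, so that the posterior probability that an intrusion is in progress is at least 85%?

Prior odds = 0.0043/0.9957 = 43/9957.
Combined Bayes factor of the evidence already in hand = 2.75 × (2/3) = 11/6.
Odds after that evidence = (43/9957) × 11/6 = 473/59742.
Target odds = 0.85/0.15 = 17/3.
Need 2.5ⁿ ≥ 17/3 ÷ (473/59742) = 338538/473.
2.5⁷ = 610.3515625 falls short of 338538/473 but 2.5⁸ = 390625/256 reaches it, so n = 8.

8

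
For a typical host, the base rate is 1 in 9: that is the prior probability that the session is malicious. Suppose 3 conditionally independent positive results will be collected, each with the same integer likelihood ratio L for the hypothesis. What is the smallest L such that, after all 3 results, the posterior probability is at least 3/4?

3

Prior odds = (1/9)/(8/9) = 0.125.
Target odds = 0.75/0.25 = 3.
Need L³ ≥ 3 ÷ 0.125 = 24.
2³ = 8 < 24 ≤ 27 = 3³, so L = 3.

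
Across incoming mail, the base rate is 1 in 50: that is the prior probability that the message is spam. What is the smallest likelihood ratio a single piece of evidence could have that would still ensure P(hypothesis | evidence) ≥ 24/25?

Prior odds = 0.02/0.98 = 1/49.
Target odds = 0.96/0.04 = 24.
Required Bayes factor = 24 ÷ (1/49) = 1176.

1176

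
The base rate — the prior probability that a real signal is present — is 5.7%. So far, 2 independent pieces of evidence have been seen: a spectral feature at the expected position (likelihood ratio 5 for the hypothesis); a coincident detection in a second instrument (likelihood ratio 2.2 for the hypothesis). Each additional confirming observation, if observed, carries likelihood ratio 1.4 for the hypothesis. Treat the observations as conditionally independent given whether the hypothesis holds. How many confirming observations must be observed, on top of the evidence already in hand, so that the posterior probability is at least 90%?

Prior odds = 0.057/0.943 = 57/943.
Combined Bayes factor of the evidence already in hand = 5 × 2.2 = 11.
Odds after that evidence = (57/943) × 11 = 627/943.
Target odds = 0.9/0.1 = 9.
Need 1.4ⁿ ≥ 9 ÷ (627/943) = 2829/209.
1.4⁷ = 823543/78125 falls short of 2829/209 but 1.4⁸ = 5764801/390625 reaches it, so n = 8.

8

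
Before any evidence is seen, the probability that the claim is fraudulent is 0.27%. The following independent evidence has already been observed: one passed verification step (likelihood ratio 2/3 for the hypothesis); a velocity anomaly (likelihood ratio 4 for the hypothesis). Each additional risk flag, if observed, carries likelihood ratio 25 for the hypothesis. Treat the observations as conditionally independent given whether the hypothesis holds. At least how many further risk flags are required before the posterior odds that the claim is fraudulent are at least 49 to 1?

3

Prior odds = 0.0027/0.9973 = 27/9973.
Combined Bayes factor of the evidence already in hand = (2/3) × 4 = 8/3.
Odds after that evidence = (27/9973) × 8/3 = 72/9973.
Target odds = 49.
Need 25ⁿ ≥ 49 ÷ (72/9973) = 488677/72.
25² = 625 falls short of 488677/72 but 25³ = 15625 reaches it, so n = 3.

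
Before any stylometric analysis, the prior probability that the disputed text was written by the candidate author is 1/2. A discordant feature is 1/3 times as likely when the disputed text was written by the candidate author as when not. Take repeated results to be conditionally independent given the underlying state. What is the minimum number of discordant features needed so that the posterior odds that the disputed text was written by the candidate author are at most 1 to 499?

Prior odds: 0.5 ÷ 0.5 = 1.
Likelihood ratio per discordant feature = 1/3.
Target odds = 1/499.
Need 1 × (1/3)ⁿ ≤ 1/499, i.e. (1/3)ⁿ ≤ 1/499.
(1/3)⁵ = 1/243 is still above 1/499 but (1/3)⁶ = 1/729 is at or below it, so n = 6.

6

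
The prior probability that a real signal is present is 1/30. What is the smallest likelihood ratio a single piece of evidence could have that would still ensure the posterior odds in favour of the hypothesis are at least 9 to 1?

261

Prior odds = (1/30)/(29/30) = 1/29.
Target odds = 9.
Required Bayes factor = 9 ÷ (1/29) = 261.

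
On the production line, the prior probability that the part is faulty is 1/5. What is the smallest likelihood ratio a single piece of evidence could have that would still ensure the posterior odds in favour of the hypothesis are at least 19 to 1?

76

Prior odds = 0.2/0.8 = 0.25.
Target odds = 19.
Required Bayes factor = 19 ÷ 0.25 = 76.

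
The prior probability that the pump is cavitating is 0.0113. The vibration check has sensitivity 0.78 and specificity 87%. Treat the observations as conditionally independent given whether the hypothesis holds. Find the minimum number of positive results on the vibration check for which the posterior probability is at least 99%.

6

Prior odds: 0.0113 ÷ 0.9887 = 113/9887.
False-positive rate = 1 − 0.87 = 0.13; likelihood ratio of a positive = 0.78/0.13 = 6.
Target odds: 0.99 ÷ 0.01 = 99.
Need (113/9887) × 6ⁿ ≥ 99, i.e. 6ⁿ ≥ 978813/113.
6⁵ = 7776 falls short of 978813/113 but 6⁶ = 46656 reaches it, so n = 6.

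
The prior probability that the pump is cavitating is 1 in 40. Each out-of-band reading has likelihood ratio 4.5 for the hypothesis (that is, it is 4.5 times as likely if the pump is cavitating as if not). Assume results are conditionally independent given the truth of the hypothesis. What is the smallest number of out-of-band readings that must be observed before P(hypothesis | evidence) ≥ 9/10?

Prior odds: 0.025 ÷ 0.975 = 1/39.
Likelihood ratio per out-of-band reading = 4.5.
Target odds: 0.9 ÷ 0.1 = 9.
Need (1/39) × 4.5ⁿ ≥ 9, i.e. 4.5ⁿ ≥ 351.
4.5³ = 91.125 falls short of 351 but 4.5⁴ = 410.0625 reaches it, so n = 4.

4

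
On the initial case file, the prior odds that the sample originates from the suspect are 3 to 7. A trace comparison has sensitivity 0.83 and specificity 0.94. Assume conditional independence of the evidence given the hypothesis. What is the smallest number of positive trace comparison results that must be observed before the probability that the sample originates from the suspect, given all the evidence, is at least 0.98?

2

Prior odds = 3/7.
False-positive rate = 1 − 0.94 = 0.06; likelihood ratio of a positive = 0.83/0.06 = 83/6.
Target odds: 0.98 ÷ 0.02 = 49.
Need (3/7) × (83/6)ⁿ ≥ 49, i.e. (83/6)ⁿ ≥ 343/3.
(83/6)¹ = 83/6 falls short of 343/3 but (83/6)² = 6889/36 reaches it, so n = 2.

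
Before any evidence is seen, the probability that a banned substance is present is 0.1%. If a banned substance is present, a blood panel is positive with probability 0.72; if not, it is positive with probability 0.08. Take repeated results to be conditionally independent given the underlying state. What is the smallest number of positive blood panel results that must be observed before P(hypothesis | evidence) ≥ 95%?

Prior odds = 0.001/0.999 = 1/999.
Likelihood ratio of a positive = 0.72/0.08 = 9.
Target odds: 0.95 ÷ 0.05 = 19.
Require 9ⁿ ≥ 19 ÷ (1/999) = 18981.
9⁴ = 6561 falls short of 18981 but 9⁵ = 59049 reaches it, so n = 5.

5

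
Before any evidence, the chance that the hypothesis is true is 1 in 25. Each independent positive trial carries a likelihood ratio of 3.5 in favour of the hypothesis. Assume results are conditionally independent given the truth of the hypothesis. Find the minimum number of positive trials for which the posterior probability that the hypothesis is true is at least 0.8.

4

Prior odds: 0.04 ÷ 0.96 = 1/24.
Likelihood ratio per positive trial = 3.5.
Target posterior odds = 0.8/0.2 = 4.
Need (1/24) × 3.5ⁿ ≥ 4, i.e. 3.5ⁿ ≥ 96.
3.5³ = 42.875 falls short of 96 but 3.5⁴ = 150.0625 reaches it, so n = 4.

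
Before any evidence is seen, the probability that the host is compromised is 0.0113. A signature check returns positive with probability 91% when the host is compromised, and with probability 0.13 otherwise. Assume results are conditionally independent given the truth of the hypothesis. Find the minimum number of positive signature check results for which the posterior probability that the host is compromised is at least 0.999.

Prior odds: 0.0113 ÷ 0.9887 = 113/9887.
Likelihood ratio of a positive result = 0.91/0.13 = 7.
Target odds: 0.999 ÷ 0.001 = 999.
Require 7ⁿ ≥ 999 ÷ (113/9887) = 9877113/113.
7⁵ = 16807 falls short of 9877113/113 but 7⁶ = 117649 reaches it, so n = 6.

6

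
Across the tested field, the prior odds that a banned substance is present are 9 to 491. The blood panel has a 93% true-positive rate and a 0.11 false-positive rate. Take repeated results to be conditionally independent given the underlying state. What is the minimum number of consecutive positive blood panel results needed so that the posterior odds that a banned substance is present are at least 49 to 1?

4

Prior odds = 9/491.
Likelihood ratio of a positive result = 0.93/0.11 = 93/11.
Target odds = 49.
Need (9/491) × (93/11)ⁿ ≥ 49, i.e. (93/11)ⁿ ≥ 24059/9.
(93/11)³ = 804357/1331 falls short of 24059/9 but (93/11)⁴ = 74805201/14641 reaches it, so n = 4.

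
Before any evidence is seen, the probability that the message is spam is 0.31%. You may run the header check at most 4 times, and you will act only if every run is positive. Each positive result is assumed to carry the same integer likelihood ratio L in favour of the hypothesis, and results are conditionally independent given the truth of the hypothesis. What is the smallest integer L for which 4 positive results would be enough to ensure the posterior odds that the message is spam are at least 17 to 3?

7

Prior odds = 0.0031/0.9969 = 31/9969.
Target odds = 17/3.
Need L⁴ ≥ 17/3 ÷ (31/9969) = 56491/31.
6⁴ = 1296 < 56491/31 ≤ 2401 = 7⁴, so L = 7.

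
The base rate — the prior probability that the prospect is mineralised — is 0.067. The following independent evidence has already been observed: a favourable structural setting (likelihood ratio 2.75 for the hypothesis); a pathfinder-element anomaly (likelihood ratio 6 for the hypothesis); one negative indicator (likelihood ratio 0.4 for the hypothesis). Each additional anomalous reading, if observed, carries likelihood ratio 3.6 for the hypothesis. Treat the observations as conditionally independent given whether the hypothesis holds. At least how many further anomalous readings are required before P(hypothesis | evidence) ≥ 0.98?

4

Prior odds = 0.067/0.933 = 67/933.
Combined Bayes factor of the evidence already in hand = 2.75 × 6 × 0.4 = 6.6.
Odds after that evidence = (67/933) × 6.6 = 737/1555.
Target odds = 0.98/0.02 = 49.
Need 3.6ⁿ ≥ 49 ÷ (737/1555) = 76195/737.
3.6³ = 46.656 falls short of 76195/737 but 3.6⁴ = 167.9616 reaches it, so n = 4.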